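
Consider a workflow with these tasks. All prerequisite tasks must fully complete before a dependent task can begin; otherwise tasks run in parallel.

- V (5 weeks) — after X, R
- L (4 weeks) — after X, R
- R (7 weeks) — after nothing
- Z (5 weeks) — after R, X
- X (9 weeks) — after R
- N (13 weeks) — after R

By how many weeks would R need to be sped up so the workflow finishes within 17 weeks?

4

Current finish: 21 weeks; target: 17.
R is on every critical path, so each week cut from R cuts the finish by one (this holds down to a finish of 15).
Need 21 − 17 = 4 weeks off R → R becomes 3 weeks, finish becomes 17.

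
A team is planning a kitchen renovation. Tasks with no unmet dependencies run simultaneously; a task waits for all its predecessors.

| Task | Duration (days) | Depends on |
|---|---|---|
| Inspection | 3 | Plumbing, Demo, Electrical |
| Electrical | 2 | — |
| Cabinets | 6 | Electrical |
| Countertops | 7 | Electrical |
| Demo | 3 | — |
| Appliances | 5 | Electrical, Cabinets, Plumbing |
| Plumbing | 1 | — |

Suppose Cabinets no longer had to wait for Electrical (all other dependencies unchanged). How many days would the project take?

11

With the dependency in place, Electrical→Cabinets→Appliances = 2+6+5 = 13 sets the finish at 13 days.
Without Electrical→Cabinets, Cabinets's earliest start moves from 2 to 0.
The longest chain is now Cabinets→Appliances = 6+5 = 11, so the project takes 11 days.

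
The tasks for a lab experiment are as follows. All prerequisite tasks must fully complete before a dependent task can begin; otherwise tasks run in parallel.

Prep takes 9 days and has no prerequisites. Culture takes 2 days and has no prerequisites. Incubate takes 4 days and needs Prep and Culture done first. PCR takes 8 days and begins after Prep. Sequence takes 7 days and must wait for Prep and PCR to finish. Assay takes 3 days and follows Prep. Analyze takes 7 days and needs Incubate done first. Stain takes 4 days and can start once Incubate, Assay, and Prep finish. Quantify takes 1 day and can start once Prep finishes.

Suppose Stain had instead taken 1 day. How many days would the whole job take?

Baseline: Prep→PCR→Sequence = 9+8+7 = 24 → 24 days.
Stain has 7 days of float (longest path through it is 17).
The critical path is still Prep→PCR→Sequence; finish is now 24 days.

24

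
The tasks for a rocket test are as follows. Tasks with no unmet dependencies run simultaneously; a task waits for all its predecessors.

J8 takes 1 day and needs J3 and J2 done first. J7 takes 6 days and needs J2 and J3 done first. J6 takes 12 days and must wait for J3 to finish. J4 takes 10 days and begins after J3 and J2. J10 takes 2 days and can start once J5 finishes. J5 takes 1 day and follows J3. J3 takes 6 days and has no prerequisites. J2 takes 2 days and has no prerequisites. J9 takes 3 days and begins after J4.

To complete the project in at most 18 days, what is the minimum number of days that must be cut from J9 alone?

1

Current finish: 19 days; target: 18.
J9 is on every critical path, so each day cut from J9 cuts the finish by one (this holds down to a finish of 18).
Need 19 − 18 = 1 day off J9 → J9 becomes 2 days, finish becomes 18.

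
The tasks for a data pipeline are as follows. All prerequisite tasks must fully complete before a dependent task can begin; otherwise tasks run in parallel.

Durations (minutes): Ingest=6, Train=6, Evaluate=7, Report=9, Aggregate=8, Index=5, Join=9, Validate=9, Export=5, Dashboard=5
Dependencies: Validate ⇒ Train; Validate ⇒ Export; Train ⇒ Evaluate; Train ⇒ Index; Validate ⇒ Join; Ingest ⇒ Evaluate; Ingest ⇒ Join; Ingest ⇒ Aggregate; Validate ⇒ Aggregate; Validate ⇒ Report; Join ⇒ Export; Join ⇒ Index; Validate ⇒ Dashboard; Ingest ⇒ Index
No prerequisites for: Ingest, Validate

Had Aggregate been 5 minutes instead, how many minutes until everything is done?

23

Baseline: Validate→Join→Export = 9+9+5 = 23 → 23 minutes.
Aggregate has 6 minutes of float (longest path through it is 17).
The critical path is still Validate→Join→Export; finish is now 23 minutes.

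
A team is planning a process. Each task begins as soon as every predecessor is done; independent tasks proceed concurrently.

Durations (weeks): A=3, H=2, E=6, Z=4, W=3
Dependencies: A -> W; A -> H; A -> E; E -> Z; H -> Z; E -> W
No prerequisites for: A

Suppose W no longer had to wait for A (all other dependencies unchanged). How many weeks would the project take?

13

Original critical path: A→E→Z = 3+6+4 = 13 ⇒ 13 weeks.
Dropping A→W doesn't change W's earliest start (9); another predecessor still binds.
After: A→E→Z = 3+6+4 = 13 → 13 weeks.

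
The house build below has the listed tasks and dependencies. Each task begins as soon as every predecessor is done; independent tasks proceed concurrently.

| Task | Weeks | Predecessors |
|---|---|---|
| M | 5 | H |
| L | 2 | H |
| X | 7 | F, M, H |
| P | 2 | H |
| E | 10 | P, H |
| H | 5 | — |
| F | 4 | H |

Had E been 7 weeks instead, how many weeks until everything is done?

Actual critical path: H→P→E = 5+2+10 = 17 ⇒ 17 weeks.
Since E is critical, the -3 change carries straight to that chain (now 14 weeks).
Now H→M→X = 5+5+7 = 17 is longest, so the finish becomes 17 weeks.

17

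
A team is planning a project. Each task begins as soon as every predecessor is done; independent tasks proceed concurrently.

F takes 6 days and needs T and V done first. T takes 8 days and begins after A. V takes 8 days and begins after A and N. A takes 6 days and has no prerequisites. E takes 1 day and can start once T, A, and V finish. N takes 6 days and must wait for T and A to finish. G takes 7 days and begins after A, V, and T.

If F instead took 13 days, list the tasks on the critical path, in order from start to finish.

As given, the longest chain is A→T→N→V→G = 6+8+6+8+7 = 35, so the finish is 35 days.
F has 1 day of float (longest path through it is 34).
The binding chain switches to A→T→N→V→F = 6+8+6+8+13 = 41; finish 41 days.

A, T, N, V, F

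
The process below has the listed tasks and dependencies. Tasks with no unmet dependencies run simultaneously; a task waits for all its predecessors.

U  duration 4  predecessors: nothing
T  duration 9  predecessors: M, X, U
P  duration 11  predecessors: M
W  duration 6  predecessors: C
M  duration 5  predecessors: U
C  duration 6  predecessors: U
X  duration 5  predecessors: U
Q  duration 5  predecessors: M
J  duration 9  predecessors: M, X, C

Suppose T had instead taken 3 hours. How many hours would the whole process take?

The binding path is U→M→P = 4+5+11 = 20; finish at 20 hours.
T is off the critical path — its longest chain is 18 hours, giving 2 of slack.
The critical path is still U→M→P; finish is now 20 hours.

20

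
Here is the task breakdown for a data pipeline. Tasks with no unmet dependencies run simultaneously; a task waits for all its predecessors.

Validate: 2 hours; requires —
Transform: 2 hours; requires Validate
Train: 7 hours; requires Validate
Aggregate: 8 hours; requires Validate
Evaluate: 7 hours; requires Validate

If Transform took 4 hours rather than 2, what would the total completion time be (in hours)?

Baseline: Validate→Aggregate = 2+8 = 10 → 10 hours.
Transform is off the critical path — its longest chain is 4 hours, giving 6 of slack.
That remains the longest chain; total 10 hours.

10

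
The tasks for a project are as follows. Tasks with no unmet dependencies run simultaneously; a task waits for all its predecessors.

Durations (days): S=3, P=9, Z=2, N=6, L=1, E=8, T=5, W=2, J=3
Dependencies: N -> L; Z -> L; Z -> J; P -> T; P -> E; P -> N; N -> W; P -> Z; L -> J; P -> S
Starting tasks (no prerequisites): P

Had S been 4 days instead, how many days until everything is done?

Actual critical path: P→N→L→J = 9+6+1+3 = 19 ⇒ 19 days.
S is off the critical path — its longest chain is 12 days, giving 7 of slack.
No other chain overtakes it, so the finish is 19 days.

19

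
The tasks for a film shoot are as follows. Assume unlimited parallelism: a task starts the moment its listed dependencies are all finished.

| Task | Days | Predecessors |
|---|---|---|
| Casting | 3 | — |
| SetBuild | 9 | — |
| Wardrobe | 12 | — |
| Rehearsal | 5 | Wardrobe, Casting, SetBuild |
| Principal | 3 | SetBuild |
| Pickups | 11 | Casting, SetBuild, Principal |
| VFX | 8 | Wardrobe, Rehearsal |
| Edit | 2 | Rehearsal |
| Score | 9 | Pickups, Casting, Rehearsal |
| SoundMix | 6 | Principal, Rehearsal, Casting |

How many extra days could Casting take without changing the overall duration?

Critical path: SetBuild→Principal→Pickups→Score = 9+3+11+9 = 32, so the finish is 32 days.
Longest path through Casting: 23 days (earliest finish 3, latest finish 12).
So Casting can slip 12 − 3 = 9 days.

9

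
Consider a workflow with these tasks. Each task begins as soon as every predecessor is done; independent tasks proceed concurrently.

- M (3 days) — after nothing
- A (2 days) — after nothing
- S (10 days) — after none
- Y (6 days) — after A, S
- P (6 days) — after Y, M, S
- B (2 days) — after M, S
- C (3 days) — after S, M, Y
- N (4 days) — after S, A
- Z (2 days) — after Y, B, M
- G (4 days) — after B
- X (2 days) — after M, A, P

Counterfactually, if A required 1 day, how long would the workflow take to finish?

Actual critical path: S→Y→P→X = 10+6+6+2 = 24 ⇒ 24 days.
A is off the critical path — its longest chain is 16 days, giving 8 of slack.
That remains the longest chain; total 24 days.

24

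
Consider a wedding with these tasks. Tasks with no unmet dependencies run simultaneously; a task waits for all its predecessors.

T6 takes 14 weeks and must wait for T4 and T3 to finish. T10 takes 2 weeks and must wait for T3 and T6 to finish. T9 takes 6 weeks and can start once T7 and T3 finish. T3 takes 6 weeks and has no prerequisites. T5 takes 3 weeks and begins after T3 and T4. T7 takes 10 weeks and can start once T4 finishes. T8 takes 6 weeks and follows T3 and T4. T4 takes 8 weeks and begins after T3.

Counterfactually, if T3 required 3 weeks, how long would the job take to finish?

27

The binding path is T3→T4→T6→T10 = 6+8+14+2 = 30; finish at 30 weeks.
Since T3 is critical, the -3 change carries straight to that chain (now 27 weeks).
The critical path is still T3→T4→T6→T10; finish is now 27 weeks.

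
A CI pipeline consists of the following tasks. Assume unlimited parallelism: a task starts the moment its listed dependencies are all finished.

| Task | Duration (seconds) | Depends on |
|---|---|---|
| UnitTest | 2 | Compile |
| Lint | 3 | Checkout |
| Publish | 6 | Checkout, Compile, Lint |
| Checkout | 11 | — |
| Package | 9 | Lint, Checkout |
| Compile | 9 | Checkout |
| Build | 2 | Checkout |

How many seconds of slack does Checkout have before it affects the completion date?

Critical path: Checkout→Compile→Publish = 11+9+6 = 26, so the finish is 26 seconds.
The longest chain containing Checkout totals 26 seconds.
Float = 26 − 26 = 0.

0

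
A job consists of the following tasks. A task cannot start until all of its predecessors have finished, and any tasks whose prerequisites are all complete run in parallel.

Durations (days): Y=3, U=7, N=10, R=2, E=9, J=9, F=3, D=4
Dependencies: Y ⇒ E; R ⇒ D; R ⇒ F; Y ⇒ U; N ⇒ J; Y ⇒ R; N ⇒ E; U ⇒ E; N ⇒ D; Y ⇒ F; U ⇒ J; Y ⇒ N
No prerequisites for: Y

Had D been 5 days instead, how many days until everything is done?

Baseline: Y→N→E = 3+10+9 = 22 → 22 days.
D has 5 days of float (longest path through it is 17).
That remains the longest chain; total 22 days.

22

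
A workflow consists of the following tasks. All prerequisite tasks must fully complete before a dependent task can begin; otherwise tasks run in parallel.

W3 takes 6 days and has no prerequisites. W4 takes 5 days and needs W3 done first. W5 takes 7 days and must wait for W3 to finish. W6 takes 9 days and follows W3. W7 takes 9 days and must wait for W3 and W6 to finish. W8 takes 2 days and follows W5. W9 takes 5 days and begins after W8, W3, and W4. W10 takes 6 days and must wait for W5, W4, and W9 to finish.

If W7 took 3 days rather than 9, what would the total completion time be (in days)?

As given, the longest chain is W3→W5→W8→W9→W10 = 6+7+2+5+6 = 26, so the finish is 26 days.
W7 has 2 days of float (longest path through it is 24).
The critical path is still W3→W5→W8→W9→W10; finish is now 26 days.

26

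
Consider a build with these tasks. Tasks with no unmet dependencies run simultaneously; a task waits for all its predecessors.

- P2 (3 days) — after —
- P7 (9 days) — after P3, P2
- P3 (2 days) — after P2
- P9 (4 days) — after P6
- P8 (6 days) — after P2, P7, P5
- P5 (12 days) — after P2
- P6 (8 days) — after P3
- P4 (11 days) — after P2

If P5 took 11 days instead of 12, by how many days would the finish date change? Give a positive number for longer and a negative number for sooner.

-1

Baseline: P2→P5→P8 = 3+12+6 = 21 → 21 days.
Since P5 is critical, the -1 change carries straight to that chain (now 20 days).
New critical path: P2→P3→P7→P8 = 3+2+9+6 = 20 ⇒ 20 days.
Change in finish: 20 − 21 = -1 days.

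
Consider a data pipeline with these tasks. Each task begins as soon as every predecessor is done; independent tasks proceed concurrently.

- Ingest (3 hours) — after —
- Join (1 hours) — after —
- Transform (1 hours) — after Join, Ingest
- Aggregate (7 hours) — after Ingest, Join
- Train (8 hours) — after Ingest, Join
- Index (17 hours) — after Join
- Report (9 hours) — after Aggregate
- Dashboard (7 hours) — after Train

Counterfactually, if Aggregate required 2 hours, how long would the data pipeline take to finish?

As given, the longest chain is Ingest→Aggregate→Report = 3+7+9 = 19, so the finish is 19 hours.
Aggregate lies on that path, so at 2 hours the path becomes 14 hours.
Now Ingest→Train→Dashboard = 3+8+7 = 18 is longest, so the finish becomes 18 hours.

18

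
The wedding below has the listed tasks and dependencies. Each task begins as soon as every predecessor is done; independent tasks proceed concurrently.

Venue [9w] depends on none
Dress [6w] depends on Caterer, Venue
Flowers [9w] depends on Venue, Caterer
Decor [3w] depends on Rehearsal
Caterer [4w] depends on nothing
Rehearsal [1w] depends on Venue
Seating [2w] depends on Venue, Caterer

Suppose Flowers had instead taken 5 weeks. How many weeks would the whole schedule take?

Actual critical path: Venue→Flowers = 9+9 = 18 ⇒ 18 weeks.
Since Flowers is critical, the -4 change carries straight to that chain (now 14 weeks).
New critical path: Venue→Dress = 9+6 = 15 ⇒ 15 weeks.

15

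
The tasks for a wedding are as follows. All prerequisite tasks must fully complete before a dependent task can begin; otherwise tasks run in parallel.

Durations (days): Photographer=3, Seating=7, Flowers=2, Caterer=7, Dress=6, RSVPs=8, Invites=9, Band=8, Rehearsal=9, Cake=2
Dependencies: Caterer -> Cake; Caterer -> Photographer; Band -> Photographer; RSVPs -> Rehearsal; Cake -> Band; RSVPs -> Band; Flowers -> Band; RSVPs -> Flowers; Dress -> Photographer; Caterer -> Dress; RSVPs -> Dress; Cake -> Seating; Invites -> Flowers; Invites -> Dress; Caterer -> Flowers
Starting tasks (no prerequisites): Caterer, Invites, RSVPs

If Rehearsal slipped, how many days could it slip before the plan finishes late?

The longest chain is Invites→Flowers→Band→Photographer = 9+2+8+3 = 22; overall finish 22 days.
Rehearsal finishes as early as 17 and must finish by 22.
So Rehearsal can slip 22 − 17 = 5 days.

5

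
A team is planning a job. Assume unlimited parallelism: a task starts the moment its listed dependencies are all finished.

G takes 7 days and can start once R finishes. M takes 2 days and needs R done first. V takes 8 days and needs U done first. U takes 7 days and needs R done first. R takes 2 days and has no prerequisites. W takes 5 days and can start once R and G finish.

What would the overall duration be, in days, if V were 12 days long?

As given, the longest chain is R→U→V = 2+7+8 = 17, so the finish is 17 days.
V is on the critical path; changing it to 12 makes that path 21 days.
No other chain overtakes it, so the finish is 21 days.

21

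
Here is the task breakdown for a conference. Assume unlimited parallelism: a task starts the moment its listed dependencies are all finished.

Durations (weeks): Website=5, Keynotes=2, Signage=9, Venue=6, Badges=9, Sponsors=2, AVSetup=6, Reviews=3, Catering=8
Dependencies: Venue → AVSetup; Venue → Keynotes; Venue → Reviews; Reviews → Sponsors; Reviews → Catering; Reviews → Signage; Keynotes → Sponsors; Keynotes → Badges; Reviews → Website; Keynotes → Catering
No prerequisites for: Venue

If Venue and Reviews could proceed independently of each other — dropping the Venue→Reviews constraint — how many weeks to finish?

17

Original critical path: Venue→Reviews→Signage = 6+3+9 = 18 ⇒ 18 weeks.
Without Venue→Reviews, Reviews's earliest start moves from 6 to 0.
The longest chain is now Venue→Keynotes→Badges = 6+2+9 = 17, so the conference takes 17 weeks.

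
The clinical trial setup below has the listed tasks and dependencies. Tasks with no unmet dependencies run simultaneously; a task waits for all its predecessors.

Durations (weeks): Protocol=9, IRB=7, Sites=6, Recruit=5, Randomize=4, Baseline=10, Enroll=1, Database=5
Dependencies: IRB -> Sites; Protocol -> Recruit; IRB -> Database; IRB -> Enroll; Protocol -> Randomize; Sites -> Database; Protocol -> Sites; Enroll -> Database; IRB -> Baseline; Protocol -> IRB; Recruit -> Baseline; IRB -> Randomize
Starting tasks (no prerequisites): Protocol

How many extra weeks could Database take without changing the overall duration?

The longest chain is Protocol→IRB→Sites→Database = 9+7+6+5 = 27; overall finish 27 weeks.
Database finishes as early as 27 and must finish by 27.
Slack of Database = 22 − 22 = 0 weeks.

0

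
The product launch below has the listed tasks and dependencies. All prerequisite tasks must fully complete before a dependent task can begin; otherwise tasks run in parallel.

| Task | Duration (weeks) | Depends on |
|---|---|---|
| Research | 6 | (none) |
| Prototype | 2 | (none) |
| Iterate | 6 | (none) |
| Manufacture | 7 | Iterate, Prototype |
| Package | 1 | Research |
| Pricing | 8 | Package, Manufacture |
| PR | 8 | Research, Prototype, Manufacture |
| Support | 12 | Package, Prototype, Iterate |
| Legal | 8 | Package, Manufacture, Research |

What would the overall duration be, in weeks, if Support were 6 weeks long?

21

As given, the longest chain is Iterate→Manufacture→Pricing = 6+7+8 = 21, so the finish is 21 weeks.
Support has 2 weeks of float (longest path through it is 19).
The critical path is still Iterate→Manufacture→Pricing; finish is now 21 weeks.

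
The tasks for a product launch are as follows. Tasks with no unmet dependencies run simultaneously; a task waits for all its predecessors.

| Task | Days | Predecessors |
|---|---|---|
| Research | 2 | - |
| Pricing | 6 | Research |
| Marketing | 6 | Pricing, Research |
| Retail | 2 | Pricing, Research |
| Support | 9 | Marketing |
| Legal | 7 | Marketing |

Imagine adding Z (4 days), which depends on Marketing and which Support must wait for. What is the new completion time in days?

27

Originally the job takes 23 days.
With Z inserted, Support now waits for max(Marketing, Z).
New critical path: Research→Pricing→Marketing→Z→Support = 2+6+6+4+9 = 27 ⇒ 27 days.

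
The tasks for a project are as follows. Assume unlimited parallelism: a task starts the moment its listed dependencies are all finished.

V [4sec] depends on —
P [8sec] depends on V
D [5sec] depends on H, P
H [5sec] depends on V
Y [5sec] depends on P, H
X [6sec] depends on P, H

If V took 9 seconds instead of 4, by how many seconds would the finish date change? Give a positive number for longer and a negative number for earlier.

5

Actual critical path: V→P→X = 4+8+6 = 18 ⇒ 18 seconds.
Since V is critical, the +5 change carries straight to that chain (now 23 seconds).
That remains the longest chain; total 23 seconds.
Change in finish: 23 − 18 = +5 seconds.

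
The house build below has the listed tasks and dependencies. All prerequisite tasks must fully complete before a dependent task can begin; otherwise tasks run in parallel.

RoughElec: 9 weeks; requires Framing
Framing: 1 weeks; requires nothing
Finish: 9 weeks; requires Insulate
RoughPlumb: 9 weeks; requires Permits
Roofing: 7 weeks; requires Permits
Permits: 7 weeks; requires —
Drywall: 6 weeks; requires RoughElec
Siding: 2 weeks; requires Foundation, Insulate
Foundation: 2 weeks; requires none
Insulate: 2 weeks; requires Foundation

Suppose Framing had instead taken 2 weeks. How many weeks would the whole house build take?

17

Baseline: Framing→RoughElec→Drywall = 1+9+6 = 16 → 16 weeks.
Framing is on the critical path; changing it to 2 makes that path 17 weeks.
The critical path is still Framing→RoughElec→Drywall; finish is now 17 weeks.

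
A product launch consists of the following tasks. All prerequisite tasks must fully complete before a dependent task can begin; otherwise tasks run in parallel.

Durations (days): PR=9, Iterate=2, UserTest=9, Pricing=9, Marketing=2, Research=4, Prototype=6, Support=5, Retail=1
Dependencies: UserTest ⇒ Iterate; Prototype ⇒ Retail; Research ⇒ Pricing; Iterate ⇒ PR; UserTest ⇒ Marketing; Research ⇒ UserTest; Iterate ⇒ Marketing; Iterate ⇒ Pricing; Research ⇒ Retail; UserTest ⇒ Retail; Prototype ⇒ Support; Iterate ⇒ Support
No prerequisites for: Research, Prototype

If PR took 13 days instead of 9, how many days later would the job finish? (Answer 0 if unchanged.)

The binding path is Research→UserTest→Iterate→PR = 4+9+2+9 = 24; finish at 24 days.
PR lies on that path, so at 13 days the path becomes 28 days.
No other chain overtakes it, so the finish is 28 days.
Change in finish: 28 − 24 = +4 days.

4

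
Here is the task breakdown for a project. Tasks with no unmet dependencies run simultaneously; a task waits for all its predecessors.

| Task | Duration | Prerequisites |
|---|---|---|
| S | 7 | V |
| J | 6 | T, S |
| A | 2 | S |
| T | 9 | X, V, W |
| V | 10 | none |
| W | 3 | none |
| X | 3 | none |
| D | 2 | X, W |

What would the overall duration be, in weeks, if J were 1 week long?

Baseline: V→T→J = 10+9+6 = 25 → 25 weeks.
J lies on that path, so at 1 week the path becomes 20 weeks.
That remains the longest chain; total 20 weeks.

20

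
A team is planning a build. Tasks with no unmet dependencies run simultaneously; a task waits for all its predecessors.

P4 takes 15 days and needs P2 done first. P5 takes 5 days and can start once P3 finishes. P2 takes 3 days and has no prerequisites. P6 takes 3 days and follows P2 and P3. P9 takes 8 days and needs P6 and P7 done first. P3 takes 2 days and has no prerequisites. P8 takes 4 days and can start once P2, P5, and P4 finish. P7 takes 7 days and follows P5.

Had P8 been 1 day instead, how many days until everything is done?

22

Baseline: P2→P4→P8 = 3+15+4 = 22 → 22 days.
P8 lies on that path, so at 1 day the path becomes 19 days.
The binding chain switches to P3→P5→P7→P9 = 2+5+7+8 = 22; finish 22 days.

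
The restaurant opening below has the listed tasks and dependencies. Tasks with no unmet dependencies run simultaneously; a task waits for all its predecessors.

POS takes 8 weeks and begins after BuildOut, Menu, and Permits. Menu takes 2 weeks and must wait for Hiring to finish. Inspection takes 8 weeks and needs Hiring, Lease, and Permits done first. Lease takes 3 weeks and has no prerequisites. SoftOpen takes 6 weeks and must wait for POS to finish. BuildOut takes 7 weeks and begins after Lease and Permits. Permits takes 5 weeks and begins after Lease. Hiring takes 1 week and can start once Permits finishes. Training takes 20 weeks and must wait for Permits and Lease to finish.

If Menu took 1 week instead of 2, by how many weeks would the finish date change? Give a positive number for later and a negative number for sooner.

0

Critical path before the change: Lease→Permits→BuildOut→POS→SoftOpen = 3+5+7+8+6 = 29 giving 29 weeks.
Menu has 4 weeks of float (longest path through it is 25).
No other chain overtakes it, so the finish is 29 weeks.
Change in finish: 29 − 29 = +0 weeks.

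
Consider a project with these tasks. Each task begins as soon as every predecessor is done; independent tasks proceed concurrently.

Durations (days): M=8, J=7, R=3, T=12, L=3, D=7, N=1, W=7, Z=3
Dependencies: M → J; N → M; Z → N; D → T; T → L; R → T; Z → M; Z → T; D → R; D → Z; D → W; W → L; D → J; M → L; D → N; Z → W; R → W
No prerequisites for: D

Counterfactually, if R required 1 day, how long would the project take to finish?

26

As given, the longest chain is D→Z→N→M→J = 7+3+1+8+7 = 26, so the finish is 26 days.
R is off the critical path — its longest chain is 25 days, giving 1 of slack.
The critical path is still D→Z→N→M→J; finish is now 26 days.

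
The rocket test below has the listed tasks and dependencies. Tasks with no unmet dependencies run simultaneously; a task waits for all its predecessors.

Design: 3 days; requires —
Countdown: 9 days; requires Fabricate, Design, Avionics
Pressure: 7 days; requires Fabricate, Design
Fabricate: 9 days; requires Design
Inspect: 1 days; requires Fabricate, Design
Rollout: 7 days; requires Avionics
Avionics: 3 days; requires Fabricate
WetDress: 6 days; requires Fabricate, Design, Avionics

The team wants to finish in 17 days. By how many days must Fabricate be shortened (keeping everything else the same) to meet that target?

7

Current finish: 24 days; target: 17.
Fabricate is on every critical path, so each day cut from Fabricate cuts the finish by one (this holds down to a finish of 16).
Need 24 − 17 = 7 days off Fabricate → Fabricate becomes 2 days, finish becomes 17.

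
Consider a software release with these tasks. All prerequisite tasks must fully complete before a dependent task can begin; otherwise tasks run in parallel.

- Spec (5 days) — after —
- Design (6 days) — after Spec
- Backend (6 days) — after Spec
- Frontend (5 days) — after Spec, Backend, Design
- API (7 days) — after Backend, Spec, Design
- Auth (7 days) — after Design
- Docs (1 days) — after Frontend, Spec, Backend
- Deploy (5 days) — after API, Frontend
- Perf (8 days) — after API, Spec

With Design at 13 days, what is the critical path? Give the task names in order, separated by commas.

The binding path is Spec→Design→API→Perf = 5+6+7+8 = 26; finish at 26 days.
Since Design is critical, the +7 change carries straight to that chain (now 33 days).
No other chain overtakes it, so the finish is 33 days.

Spec, Design, API, Perf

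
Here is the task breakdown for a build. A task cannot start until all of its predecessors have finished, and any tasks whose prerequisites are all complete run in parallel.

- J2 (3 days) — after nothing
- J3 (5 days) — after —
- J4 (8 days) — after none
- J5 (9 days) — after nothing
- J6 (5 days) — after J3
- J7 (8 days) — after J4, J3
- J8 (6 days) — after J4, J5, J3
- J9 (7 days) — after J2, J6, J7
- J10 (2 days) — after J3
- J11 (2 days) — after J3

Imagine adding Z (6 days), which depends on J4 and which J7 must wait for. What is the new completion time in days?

Originally the schedule takes 23 days.
With Z inserted, J7 now waits for max(J4, J3, Z).
New critical path: J4→Z→J7→J9 = 8+6+8+7 = 29 ⇒ 29 days.

29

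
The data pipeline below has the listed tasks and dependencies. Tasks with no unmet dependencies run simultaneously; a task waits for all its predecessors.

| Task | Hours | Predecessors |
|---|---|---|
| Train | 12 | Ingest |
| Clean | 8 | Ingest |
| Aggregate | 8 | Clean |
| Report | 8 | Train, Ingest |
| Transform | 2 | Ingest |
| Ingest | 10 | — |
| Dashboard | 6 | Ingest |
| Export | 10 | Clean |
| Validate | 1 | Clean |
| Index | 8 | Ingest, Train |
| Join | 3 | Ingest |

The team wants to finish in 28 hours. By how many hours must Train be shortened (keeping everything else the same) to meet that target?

2

Current finish: 30 hours; target: 28.
Train is on every critical path, so each hour cut from Train cuts the finish by one (this holds down to a finish of 28).
Need 30 − 28 = 2 hours off Train → Train becomes 10 hours, finish becomes 28.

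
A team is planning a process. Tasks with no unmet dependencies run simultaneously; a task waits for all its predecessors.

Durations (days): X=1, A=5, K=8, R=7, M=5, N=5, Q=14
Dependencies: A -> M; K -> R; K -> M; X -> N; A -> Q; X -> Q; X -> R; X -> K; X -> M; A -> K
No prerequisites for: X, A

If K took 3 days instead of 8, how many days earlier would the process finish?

1

Critical path before the change: A→K→R = 5+8+7 = 20 giving 20 days.
K is on the critical path; changing it to 3 makes that path 15 days.
Now A→Q = 5+14 = 19 is longest, so the finish becomes 19 days.
Change in finish: 19 − 20 = -1 days.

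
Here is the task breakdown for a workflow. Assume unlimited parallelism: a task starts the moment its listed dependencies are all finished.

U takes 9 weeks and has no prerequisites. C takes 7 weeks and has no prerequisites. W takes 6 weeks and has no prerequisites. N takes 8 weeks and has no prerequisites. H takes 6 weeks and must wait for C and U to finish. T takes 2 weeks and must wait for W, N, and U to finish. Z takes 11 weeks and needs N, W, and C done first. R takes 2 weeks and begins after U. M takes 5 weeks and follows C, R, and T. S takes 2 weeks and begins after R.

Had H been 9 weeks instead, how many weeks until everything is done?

Actual critical path: N→Z = 8+11 = 19 ⇒ 19 weeks.
H has 4 weeks of float (longest path through it is 15).
That remains the longest chain; total 19 weeks.

19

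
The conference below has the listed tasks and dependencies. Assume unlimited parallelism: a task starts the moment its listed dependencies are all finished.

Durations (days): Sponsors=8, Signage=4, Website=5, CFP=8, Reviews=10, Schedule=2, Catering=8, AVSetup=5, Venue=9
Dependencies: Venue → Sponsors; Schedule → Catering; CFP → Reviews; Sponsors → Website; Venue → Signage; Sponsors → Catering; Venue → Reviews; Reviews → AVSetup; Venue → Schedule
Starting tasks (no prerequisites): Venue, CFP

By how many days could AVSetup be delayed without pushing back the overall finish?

Critical path: Venue→Sponsors→Catering = 9+8+8 = 25, so the finish is 25 days.
The longest chain containing AVSetup totals 24 days.
So AVSetup can slip 25 − 24 = 1 day.

1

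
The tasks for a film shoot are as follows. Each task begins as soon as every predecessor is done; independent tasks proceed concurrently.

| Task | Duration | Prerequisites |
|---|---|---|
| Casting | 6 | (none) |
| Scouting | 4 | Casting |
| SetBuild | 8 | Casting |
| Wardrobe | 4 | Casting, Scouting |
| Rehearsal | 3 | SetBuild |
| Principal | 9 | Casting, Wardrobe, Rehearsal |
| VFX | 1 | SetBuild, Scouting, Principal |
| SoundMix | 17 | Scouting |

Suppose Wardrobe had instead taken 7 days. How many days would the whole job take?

27

Actual critical path: Casting→Scouting→SoundMix = 6+4+17 = 27 ⇒ 27 days.
Wardrobe has 3 days of float (longest path through it is 24).
Now Casting→Scouting→Wardrobe→Principal→VFX = 6+4+7+9+1 = 27 is longest, so the finish becomes 27 days.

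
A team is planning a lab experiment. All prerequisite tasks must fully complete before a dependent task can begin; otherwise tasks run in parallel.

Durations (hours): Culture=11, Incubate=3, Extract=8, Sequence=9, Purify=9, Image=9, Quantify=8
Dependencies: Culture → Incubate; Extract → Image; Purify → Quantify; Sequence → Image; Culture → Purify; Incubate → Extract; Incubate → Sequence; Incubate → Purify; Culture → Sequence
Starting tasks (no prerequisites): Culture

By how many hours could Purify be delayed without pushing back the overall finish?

Critical path: Culture→Incubate→Sequence→Image = 11+3+9+9 = 32, so the finish is 32 hours.
Longest path through Purify: 31 hours (earliest finish 23, latest finish 24).
Slack of Purify = 15 − 14 = 1 hour.

1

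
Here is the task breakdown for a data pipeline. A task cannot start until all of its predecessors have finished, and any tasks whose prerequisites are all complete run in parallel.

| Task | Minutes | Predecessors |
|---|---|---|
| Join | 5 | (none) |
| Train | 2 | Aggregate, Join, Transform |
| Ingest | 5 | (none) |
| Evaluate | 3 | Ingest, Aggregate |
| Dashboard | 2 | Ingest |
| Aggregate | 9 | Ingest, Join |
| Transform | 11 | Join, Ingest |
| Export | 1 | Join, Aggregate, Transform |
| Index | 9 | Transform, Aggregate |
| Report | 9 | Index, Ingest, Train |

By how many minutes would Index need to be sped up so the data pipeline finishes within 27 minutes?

7

Current finish: 34 minutes; target: 27.
Index is on every critical path, so each minute cut from Index cuts the finish by one (this holds down to a finish of 27).
Need 34 − 27 = 7 minutes off Index → Index becomes 2 minutes, finish becomes 27.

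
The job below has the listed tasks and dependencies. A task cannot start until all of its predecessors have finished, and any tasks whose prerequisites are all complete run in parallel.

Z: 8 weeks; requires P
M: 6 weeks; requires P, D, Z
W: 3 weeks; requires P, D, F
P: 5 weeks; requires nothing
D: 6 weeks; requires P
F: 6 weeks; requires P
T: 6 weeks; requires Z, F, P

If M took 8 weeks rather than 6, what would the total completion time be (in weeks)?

The binding path is P→Z→M = 5+8+6 = 19; finish at 19 weeks.
M lies on that path, so at 8 weeks the path becomes 21 weeks.
That remains the longest chain; total 21 weeks.

21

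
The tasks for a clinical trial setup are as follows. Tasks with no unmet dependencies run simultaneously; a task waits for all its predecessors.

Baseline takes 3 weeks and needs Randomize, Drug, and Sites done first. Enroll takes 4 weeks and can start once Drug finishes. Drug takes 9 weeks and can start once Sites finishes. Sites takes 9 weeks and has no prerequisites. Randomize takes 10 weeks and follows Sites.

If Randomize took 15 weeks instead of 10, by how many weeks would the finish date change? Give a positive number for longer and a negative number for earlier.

5

Baseline: Sites→Randomize→Baseline = 9+10+3 = 22 → 22 weeks.
Since Randomize is critical, the +5 change carries straight to that chain (now 27 weeks).
The critical path is still Sites→Randomize→Baseline; finish is now 27 weeks.
Change in finish: 27 − 22 = +5 weeks.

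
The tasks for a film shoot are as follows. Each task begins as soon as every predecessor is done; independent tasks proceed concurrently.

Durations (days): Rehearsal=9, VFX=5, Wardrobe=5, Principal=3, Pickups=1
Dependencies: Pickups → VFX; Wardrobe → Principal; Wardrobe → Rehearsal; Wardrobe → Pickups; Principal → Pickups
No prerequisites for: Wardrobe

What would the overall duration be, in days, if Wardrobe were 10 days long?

19

Actual critical path: Wardrobe→Rehearsal = 5+9 = 14 ⇒ 14 days.
Since Wardrobe is critical, the +5 change carries straight to that chain (now 19 days).
The critical path is still Wardrobe→Rehearsal; finish is now 19 days.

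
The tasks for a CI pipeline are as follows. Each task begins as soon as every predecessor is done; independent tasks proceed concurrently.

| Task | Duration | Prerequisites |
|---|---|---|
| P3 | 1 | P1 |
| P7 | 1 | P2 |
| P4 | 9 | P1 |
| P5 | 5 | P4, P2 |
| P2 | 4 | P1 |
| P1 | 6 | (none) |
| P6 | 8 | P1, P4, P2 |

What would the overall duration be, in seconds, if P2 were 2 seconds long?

Critical path before the change: P1→P4→P6 = 6+9+8 = 23 giving 23 seconds.
The longest path through P2 is only 18 seconds, so P2 has float 5.
No other chain overtakes it, so the finish is 23 seconds.

23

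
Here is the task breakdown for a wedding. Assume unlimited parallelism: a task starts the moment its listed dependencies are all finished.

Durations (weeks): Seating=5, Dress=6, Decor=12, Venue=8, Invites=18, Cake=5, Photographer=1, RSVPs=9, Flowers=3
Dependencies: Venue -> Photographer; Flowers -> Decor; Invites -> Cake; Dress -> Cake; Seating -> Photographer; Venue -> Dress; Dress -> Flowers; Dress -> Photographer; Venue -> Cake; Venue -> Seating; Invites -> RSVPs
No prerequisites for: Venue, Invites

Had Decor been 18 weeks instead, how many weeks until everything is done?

35

Baseline: Venue→Dress→Flowers→Decor = 8+6+3+12 = 29 → 29 weeks.
Since Decor is critical, the +6 change carries straight to that chain (now 35 weeks).
No other chain overtakes it, so the finish is 35 weeks.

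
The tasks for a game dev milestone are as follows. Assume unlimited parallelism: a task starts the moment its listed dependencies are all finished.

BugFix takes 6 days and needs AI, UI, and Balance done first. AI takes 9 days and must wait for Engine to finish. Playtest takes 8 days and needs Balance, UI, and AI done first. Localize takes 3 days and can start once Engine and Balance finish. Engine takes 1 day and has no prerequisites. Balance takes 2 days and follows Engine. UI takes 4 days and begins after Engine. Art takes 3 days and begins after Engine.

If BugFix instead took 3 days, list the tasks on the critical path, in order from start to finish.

Engine, AI, Playtest

As given, the longest chain is Engine→AI→Playtest = 1+9+8 = 18, so the finish is 18 days.
BugFix has 2 days of float (longest path through it is 16).
The critical path is still Engine→AI→Playtest; finish is now 18 days.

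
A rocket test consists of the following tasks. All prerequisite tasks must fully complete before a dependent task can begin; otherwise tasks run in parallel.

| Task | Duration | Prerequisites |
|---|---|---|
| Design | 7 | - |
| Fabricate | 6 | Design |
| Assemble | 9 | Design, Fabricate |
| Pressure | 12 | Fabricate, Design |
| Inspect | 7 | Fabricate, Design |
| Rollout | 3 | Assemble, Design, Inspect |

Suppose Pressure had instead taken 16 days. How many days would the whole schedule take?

As given, the longest chain is Design→Fabricate→Pressure = 7+6+12 = 25, so the finish is 25 days.
Pressure is on the critical path; changing it to 16 makes that path 29 days.
The critical path is still Design→Fabricate→Pressure; finish is now 29 days.

29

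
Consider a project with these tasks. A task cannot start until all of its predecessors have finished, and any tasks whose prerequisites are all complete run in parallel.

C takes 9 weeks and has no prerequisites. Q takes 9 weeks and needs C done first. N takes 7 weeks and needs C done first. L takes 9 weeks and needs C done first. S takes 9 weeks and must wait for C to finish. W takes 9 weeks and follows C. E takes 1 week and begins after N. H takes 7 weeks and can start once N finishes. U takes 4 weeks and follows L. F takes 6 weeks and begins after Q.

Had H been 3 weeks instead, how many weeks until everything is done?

The binding path is C→Q→F = 9+9+6 = 24; finish at 24 weeks.
H is off the critical path — its longest chain is 23 weeks, giving 1 of slack.
No other chain overtakes it, so the finish is 24 weeks.

24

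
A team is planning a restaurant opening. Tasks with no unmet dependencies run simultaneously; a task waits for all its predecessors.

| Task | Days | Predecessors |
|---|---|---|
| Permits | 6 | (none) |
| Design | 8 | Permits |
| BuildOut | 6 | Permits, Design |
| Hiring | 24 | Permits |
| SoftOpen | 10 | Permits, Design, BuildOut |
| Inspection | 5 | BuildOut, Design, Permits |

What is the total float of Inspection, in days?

Critical path: Permits→Design→BuildOut→SoftOpen = 6+8+6+10 = 30, so the finish is 30 days.
Inspection finishes as early as 25 and must finish by 30.
Float = 30 − 25 = 5.

5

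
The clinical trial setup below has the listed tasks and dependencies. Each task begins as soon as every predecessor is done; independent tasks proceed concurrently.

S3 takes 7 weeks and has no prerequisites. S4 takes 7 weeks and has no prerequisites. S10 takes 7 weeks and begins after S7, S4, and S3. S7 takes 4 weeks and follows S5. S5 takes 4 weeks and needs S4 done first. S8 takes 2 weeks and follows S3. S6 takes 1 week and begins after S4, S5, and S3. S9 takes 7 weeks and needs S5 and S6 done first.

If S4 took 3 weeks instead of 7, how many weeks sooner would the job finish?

4

The binding path is S4→S5→S7→S10 = 7+4+4+7 = 22; finish at 22 weeks.
S4 is on the critical path; changing it to 3 makes that path 18 weeks.
The critical path is still S4→S5→S7→S10; finish is now 18 weeks.
Change in finish: 18 − 22 = -4 weeks.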